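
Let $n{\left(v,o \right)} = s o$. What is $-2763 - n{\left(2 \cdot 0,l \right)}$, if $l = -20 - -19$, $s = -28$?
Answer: $-2791$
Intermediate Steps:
$l = -1$ ($l = -20 + 19 = -1$)
$n{\left(v,o \right)} = - 28 o$
$-2763 - n{\left(2 \cdot 0,l \right)} = -2763 - \left(-28\right) \left(-1\right) = -2763 - 28 = -2791$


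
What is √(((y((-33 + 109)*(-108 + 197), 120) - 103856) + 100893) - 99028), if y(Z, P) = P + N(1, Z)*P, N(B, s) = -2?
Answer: I*√102111 ≈ 319.55*I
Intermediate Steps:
y(Z, P) = -P (y(Z, P) = P - 2*P = -P)
√(((y((-33 + 109)*(-108 + 197), 120) - 103856) + 100893) - 99028) = √(((-1*120 - 103856) + 100893) - 99028) = √(((-120 - 103856) + 100893) - 99028) = √((-103976 + 100893) - 99028) = √(-3083 - 99028) = √(-102111) = I*√102111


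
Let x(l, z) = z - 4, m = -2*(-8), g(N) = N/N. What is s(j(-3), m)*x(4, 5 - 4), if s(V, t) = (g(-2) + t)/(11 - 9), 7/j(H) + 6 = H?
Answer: -51/2 ≈ -25.500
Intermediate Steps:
j(H) = 7/(-6 + H)
g(N) = 1
m = 16
x(l, z) = -4 + z
s(V, t) = ½ + t/2 (s(V, t) = (1 + t)/(11 - 9) = (1 + t)/2 = (1 + t)*(½) = ½ + t/2)
s(j(-3), m)*x(4, 5 - 4) = (½ + (½)*16)*(-4 + (5 - 4)) = (½ + 8)*(-4 + 1) = (17/2)*(-3) = -51/2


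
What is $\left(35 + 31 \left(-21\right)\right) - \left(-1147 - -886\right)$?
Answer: $-355$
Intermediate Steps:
$\left(35 + 31 \left(-21\right)\right) - \left(-1147 - -886\right) = \left(35 - 651\right) - \left(-1147 + 886\right) = -616 - -261 = -616 + 261 = -355$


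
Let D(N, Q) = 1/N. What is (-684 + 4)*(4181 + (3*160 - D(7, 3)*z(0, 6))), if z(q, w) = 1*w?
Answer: -22182280/7 ≈ -3.1689e+6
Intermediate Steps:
z(q, w) = w
(-684 + 4)*(4181 + (3*160 - D(7, 3)*z(0, 6))) = (-684 + 4)*(4181 + (3*160 - 6/7)) = -680*(4181 + (480 - 6/7)) = -680*(4181 + 3354/7) = -680*32621/7 = -22182280/7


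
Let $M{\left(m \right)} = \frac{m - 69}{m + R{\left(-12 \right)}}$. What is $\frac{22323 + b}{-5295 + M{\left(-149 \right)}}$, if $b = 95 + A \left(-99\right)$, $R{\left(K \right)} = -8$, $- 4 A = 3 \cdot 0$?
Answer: $- \frac{3519626}{831097} \approx -4.2349$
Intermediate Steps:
$A = 0$ ($A = - \frac{3 \cdot 0}{4} = \left(- \frac{1}{4}\right) 0 = 0$)
$M{\left(m \right)} = \frac{-69 + m}{-8 + m}$ ($M{\left(m \right)} = \frac{m - 69}{m - 8} = \frac{-69 + m}{-8 + m}$)
$b = 95$ ($b = 95 + 0 \left(-99\right) = 95 + 0 = 95$)
$\frac{22323 + b}{-5295 + M{\left(-149 \right)}} = \frac{22323 + 95}{-5295 + \frac{-69 - 149}{-8 - 149}} = \frac{22418}{-5295 + \frac{1}{-157} \left(-218\right)} = \frac{22418}{-5295 - - \frac{218}{157}} = \frac{22418}{-5295 + \frac{218}{157}} = \frac{22418}{- \frac{831097}{157}} = 22418 \left(- \frac{157}{831097}\right) = - \frac{3519626}{831097}$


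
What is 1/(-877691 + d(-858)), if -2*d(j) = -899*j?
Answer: -1/1263362 ≈ -7.9154e-7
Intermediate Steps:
d(j) = 899*j/2 (d(j) = -(-899)*j/2 = 899*j/2)
1/(-877691 + d(-858)) = 1/(-877691 + (899/2)*(-858)) = 1/(-877691 - 385671) = 1/(-1263362) = -1/1263362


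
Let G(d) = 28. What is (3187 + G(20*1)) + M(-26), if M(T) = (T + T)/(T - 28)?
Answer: 86831/27 ≈ 3216.0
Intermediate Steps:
M(T) = 2*T/(-28 + T) (M(T) = (2*T)/(-28 + T) = 2*T/(-28 + T))
(3187 + G(20*1)) + M(-26) = (3187 + 28) + 2*(-26)/(-28 - 26) = 3215 + 2*(-26)/(-54) = 3215 + 2*(-26)*(-1/54) = 3215 + 26/27 = 86831/27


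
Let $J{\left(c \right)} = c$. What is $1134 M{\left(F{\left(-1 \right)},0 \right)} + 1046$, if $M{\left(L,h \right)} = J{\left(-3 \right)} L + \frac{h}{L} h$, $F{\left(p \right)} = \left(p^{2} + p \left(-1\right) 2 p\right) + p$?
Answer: $7850$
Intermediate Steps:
$F{\left(p \right)} = p - p^{2}$ ($F{\left(p \right)} = \left(p^{2} + - p 2 p\right) + p = \left(p^{2} + - 2 p p\right) + p = \left(p^{2} - 2 p^{2}\right) + p = - p^{2} + p = p - p^{2}$)
$M{\left(L,h \right)} = - 3 L + \frac{h^{2}}{L}$ ($M{\left(L,h \right)} = - 3 L + \frac{h}{L} h = - 3 L + \frac{h^{2}}{L}$)
$1134 M{\left(F{\left(-1 \right)},0 \right)} + 1046 = 1134 \left(- 3 \left(- (1 - -1)\right) + \frac{0^{2}}{\left(-1\right) \left(1 - -1\right)}\right) + 1046 = 1134 \left(- 3 \left(- (1 + 1)\right) + \frac{1}{\left(-1\right) \left(1 + 1\right)} 0\right) + 1046 = 1134 \left(- 3 \left(\left(-1\right) 2\right) + \frac{1}{\left(-1\right) 2} \cdot 0\right) + 1046 = 1134 \left(\left(-3\right) \left(-2\right) + \frac{1}{-2} \cdot 0\right) + 1046 = 1134 \left(6 - 0\right) + 1046 = 1134 \left(6 + 0\right) + 1046 = 1134 \cdot 6 + 1046 = 6804 + 1046 = 7850$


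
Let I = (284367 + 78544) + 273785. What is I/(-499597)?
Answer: -636696/499597 ≈ -1.2744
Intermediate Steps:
I = 636696 (I = 362911 + 273785 = 636696)
I/(-499597) = 636696/(-499597) = 636696*(-1/499597) = -636696/499597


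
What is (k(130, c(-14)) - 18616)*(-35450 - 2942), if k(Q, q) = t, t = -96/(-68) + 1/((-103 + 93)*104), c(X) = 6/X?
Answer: 1579379391663/2210 ≈ 7.1465e+8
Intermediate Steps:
t = 24943/17680 (t = -96*(-1/68) + (1/104)/(-10) = 24/17 - 1/10*1/104 = 24/17 - 1/1040 = 24943/17680 ≈ 1.4108)
k(Q, q) = 24943/17680
(k(130, c(-14)) - 18616)*(-35450 - 2942) = (24943/17680 - 18616)*(-35450 - 2942) = -329105937/17680*(-38392) = 1579379391663/2210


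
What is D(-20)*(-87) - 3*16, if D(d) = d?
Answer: 1692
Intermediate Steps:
D(-20)*(-87) - 3*16 = -20*(-87) - 3*16 = 1740 - 48 = 1692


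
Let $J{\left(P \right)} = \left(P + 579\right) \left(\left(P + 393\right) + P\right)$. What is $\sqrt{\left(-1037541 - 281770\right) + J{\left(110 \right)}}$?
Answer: $i \sqrt{896954} \approx 947.08 i$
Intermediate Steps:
$J{\left(P \right)} = \left(393 + 2 P\right) \left(579 + P\right)$ ($J{\left(P \right)} = \left(579 + P\right) \left(\left(393 + P\right) + P\right) = \left(579 + P\right) \left(393 + 2 P\right) = \left(393 + 2 P\right) \left(579 + P\right)$)
$\sqrt{\left(-1037541 - 281770\right) + J{\left(110 \right)}} = \sqrt{\left(-1037541 - 281770\right) + \left(227547 + 2 \cdot 110^{2} + 1551 \cdot 110\right)} = \sqrt{-1319311 + \left(227547 + 2 \cdot 12100 + 170610\right)} = \sqrt{-1319311 + \left(227547 + 24200 + 170610\right)} = \sqrt{-1319311 + 422357} = \sqrt{-896954} = i \sqrt{896954}$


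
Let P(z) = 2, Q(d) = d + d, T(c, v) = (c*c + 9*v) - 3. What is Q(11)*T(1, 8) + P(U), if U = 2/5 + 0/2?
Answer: 1542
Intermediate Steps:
T(c, v) = -3 + c² + 9*v (T(c, v) = (c² + 9*v) - 3 = -3 + c² + 9*v)
Q(d) = 2*d
U = ⅖ (U = 2*(⅕) + 0*(½) = ⅖ + 0 = ⅖ ≈ 0.40000)
Q(11)*T(1, 8) + P(U) = (2*11)*(-3 + 1² + 9*8) + 2 = 22*(-3 + 1 + 72) + 2 = 22*70 + 2 = 1540 + 2 = 1542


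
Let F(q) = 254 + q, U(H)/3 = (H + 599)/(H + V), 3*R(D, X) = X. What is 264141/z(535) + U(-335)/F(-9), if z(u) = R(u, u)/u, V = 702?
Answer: 71250714837/89915 ≈ 7.9242e+5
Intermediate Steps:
R(D, X) = X/3
U(H) = 3*(599 + H)/(702 + H) (U(H) = 3*((H + 599)/(H + 702)) = 3*((599 + H)/(702 + H)) = 3*(599 + H)/(702 + H))
z(u) = 1/3 (z(u) = (u/3)/u = 1/3)
264141/z(535) + U(-335)/F(-9) = 264141/(1/3) + (3*(599 - 335)/(702 - 335))/(254 - 9) = 264141*3 + (3*264/367)/245 = 792423 + (3*(1/367)*264)*(1/245) = 792423 + (792/367)*(1/245) = 792423 + 792/89915 = 71250714837/89915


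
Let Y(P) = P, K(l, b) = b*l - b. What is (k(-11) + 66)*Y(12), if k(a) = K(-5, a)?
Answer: 1584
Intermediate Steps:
K(l, b) = -b + b*l
k(a) = -6*a (k(a) = a*(-1 - 5) = a*(-6) = -6*a)
(k(-11) + 66)*Y(12) = (-6*(-11) + 66)*12 = (66 + 66)*12 = 132*12 = 1584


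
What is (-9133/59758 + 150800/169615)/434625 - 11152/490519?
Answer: -9824838287384973601/432176197673202867750 ≈ -0.022733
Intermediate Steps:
(-9133/59758 + 150800/169615)/434625 - 11152/490519 = (-9133*1/59758 + 150800*(1/169615))*(1/434625) - 11152*1/490519 = (-9133/59758 + 30160/33923)*(1/434625) - 11152/490519 = (1492482521/2027170634)*(1/434625) - 11152/490519 = 1492482521/881059036802250 - 11152/490519 = -9824838287384973601/432176197673202867750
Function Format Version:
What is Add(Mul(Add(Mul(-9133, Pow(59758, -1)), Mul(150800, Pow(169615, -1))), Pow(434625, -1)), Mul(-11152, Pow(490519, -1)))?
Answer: Rational(-9824838287384973601, 432176197673202867750) ≈ -0.022733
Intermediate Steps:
Add(Mul(Add(Mul(-9133, Pow(59758, -1)), Mul(150800, Pow(169615, -1))), Pow(434625, -1)), Mul(-11152, Pow(490519, -1))) = Add(Mul(Add(Mul(-9133, Rational(1, 59758)), Mul(150800, Rational(1, 169615))), Rational(1, 434625)), Mul(-11152, Rational(1, 490519))) = Add(Mul(Add(Rational(-9133, 59758), Rational(30160, 33923)), Rational(1, 434625)), Rational(-11152, 490519)) = Add(Mul(Rational(1492482521, 2027170634), Rational(1, 434625)), Rational(-11152, 490519)) = Add(Rational(1492482521, 881059036802250), Rational(-11152, 490519)) = Rational(-9824838287384973601, 432176197673202867750)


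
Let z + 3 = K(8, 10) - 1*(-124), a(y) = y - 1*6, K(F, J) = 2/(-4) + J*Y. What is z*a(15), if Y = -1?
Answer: 1989/2 ≈ 994.50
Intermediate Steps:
K(F, J) = -1/2 - J (K(F, J) = 2/(-4) + J*(-1) = 2*(-1/4) - J = -1/2 - J)
a(y) = -6 + y (a(y) = y - 6 = -6 + y)
z = 221/2 (z = -3 + ((-1/2 - 1*10) - 1*(-124)) = -3 + ((-1/2 - 10) + 124) = -3 + (-21/2 + 124) = -3 + 227/2 = 221/2 ≈ 110.50)
z*a(15) = 221*(-6 + 15)/2 = (221/2)*9 = 1989/2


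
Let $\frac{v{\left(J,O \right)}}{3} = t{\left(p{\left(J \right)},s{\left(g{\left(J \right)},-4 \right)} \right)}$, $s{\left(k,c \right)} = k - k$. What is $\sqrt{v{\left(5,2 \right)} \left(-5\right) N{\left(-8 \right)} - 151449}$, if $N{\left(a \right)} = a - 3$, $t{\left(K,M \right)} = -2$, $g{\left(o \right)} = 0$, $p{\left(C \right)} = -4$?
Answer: $i \sqrt{151779} \approx 389.59 i$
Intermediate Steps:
$s{\left(k,c \right)} = 0$
$v{\left(J,O \right)} = -6$ ($v{\left(J,O \right)} = 3 \left(-2\right) = -6$)
$N{\left(a \right)} = -3 + a$ ($N{\left(a \right)} = a - 3 = -3 + a$)
$\sqrt{v{\left(5,2 \right)} \left(-5\right) N{\left(-8 \right)} - 151449} = \sqrt{\left(-6\right) \left(-5\right) \left(-3 - 8\right) - 151449} = \sqrt{30 \left(-11\right) - 151449} = \sqrt{-330 - 151449} = \sqrt{-151779} = i \sqrt{151779}$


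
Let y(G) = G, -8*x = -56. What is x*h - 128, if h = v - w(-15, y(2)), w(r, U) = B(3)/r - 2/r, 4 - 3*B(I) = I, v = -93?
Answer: -7018/9 ≈ -779.78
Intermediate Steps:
x = 7 (x = -1/8*(-56) = 7)
B(I) = 4/3 - I/3
w(r, U) = -5/(3*r) (w(r, U) = (4/3 - 1/3*3)/r - 2/r = (4/3 - 1)/r - 2/r = 1/(3*r) - 2/r = -5/(3*r))
h = -838/9 (h = -93 - (-5)/(3*(-15)) = -93 - (-5)*(-1)/(3*15) = -93 - 1*1/9 = -93 - 1/9 = -838/9 ≈ -93.111)
x*h - 128 = 7*(-838/9) - 128 = -5866/9 - 128 = -7018/9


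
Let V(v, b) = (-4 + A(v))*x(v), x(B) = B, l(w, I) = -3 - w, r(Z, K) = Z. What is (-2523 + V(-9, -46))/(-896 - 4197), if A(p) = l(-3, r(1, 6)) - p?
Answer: 2568/5093 ≈ 0.50422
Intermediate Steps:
A(p) = -p (A(p) = (-3 - 1*(-3)) - p = (-3 + 3) - p = 0 - p = -p)
V(v, b) = v*(-4 - v) (V(v, b) = (-4 - v)*v = v*(-4 - v))
(-2523 + V(-9, -46))/(-896 - 4197) = (-2523 - 1*(-9)*(4 - 9))/(-896 - 4197) = (-2523 - 1*(-9)*(-5))/(-5093) = (-2523 - 45)*(-1/5093) = -2568*(-1/5093) = 2568/5093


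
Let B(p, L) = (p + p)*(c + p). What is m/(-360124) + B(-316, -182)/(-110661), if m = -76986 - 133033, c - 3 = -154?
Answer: -83047525297/39851681964 ≈ -2.0839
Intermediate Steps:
c = -151 (c = 3 - 154 = -151)
m = -210019
B(p, L) = 2*p*(-151 + p) (B(p, L) = (p + p)*(-151 + p) = (2*p)*(-151 + p) = 2*p*(-151 + p))
m/(-360124) + B(-316, -182)/(-110661) = -210019/(-360124) + (2*(-316)*(-151 - 316))/(-110661) = -210019*(-1/360124) + (2*(-316)*(-467))*(-1/110661) = 210019/360124 + 295144*(-1/110661) = 210019/360124 - 295144/110661 = -83047525297/39851681964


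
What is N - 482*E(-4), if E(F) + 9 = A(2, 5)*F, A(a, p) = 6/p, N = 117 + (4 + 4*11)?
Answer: 34083/5 ≈ 6816.6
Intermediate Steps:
N = 165 (N = 117 + (4 + 44) = 117 + 48 = 165)
E(F) = -9 + 6*F/5 (E(F) = -9 + (6/5)*F = -9 + (6*(⅕))*F = -9 + 6*F/5)
N - 482*E(-4) = 165 - 482*(-9 + (6/5)*(-4)) = 165 - 482*(-9 - 24/5) = 165 - 482*(-69/5) = 165 + 33258/5 = 34083/5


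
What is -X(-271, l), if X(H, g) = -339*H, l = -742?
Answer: -91869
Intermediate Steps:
-X(-271, l) = -(-339)*(-271) = -1*91869 = -91869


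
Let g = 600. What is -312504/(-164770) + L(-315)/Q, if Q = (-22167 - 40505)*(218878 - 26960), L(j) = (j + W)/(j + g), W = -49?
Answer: 26781180259968943/14120571484486680 ≈ 1.8966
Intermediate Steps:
L(j) = (-49 + j)/(600 + j) (L(j) = (j - 49)/(j + 600) = (-49 + j)/(600 + j))
Q = -12027884896 (Q = -62672*191918 = -12027884896)
-312504/(-164770) + L(-315)/Q = -312504/(-164770) + ((-49 - 315)/(600 - 315))/(-12027884896) = -312504*(-1/164770) + (-364/285)*(-1/12027884896) = 156252/82385 + ((1/285)*(-364))*(-1/12027884896) = 156252/82385 - 364/285*(-1/12027884896) = 156252/82385 + 91/856986798840 = 26781180259968943/14120571484486680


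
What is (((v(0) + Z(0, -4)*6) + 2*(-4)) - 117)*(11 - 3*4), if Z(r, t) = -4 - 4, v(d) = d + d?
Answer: 173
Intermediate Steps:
v(d) = 2*d
Z(r, t) = -8
(((v(0) + Z(0, -4)*6) + 2*(-4)) - 117)*(11 - 3*4) = (((2*0 - 8*6) + 2*(-4)) - 117)*(11 - 3*4) = (((0 - 48) - 8) - 117)*(11 - 12) = ((-48 - 8) - 117)*(-1) = (-56 - 117)*(-1) = -173*(-1) = 173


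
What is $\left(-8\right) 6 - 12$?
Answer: $-60$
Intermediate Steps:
$\left(-8\right) 6 - 12 = -48 - 12 = -60$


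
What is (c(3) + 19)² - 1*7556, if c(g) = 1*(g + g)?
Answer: -6931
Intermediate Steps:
c(g) = 2*g (c(g) = 1*(2*g) = 2*g)
(c(3) + 19)² - 1*7556 = (2*3 + 19)² - 1*7556 = (6 + 19)² - 7556 = 25² - 7556 = 625 - 7556 = -6931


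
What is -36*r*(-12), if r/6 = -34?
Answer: -88128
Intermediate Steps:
r = -204 (r = 6*(-34) = -204)
-36*r*(-12) = -36*(-204)*(-12) = 7344*(-12) = -88128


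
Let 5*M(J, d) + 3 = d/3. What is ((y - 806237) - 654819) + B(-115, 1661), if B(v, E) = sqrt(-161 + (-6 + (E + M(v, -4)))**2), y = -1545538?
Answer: -3006594 + sqrt(615599119)/15 ≈ -3.0049e+6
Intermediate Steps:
M(J, d) = -3/5 + d/15 (M(J, d) = -3/5 + (d/3)/5 = -3/5 + d/15)
B(v, E) = sqrt(-161 + (-103/15 + E)**2) (B(v, E) = sqrt(-161 + (-6 + (E + (-3/5 + (1/15)*(-4))))**2) = sqrt(-161 + (-6 + (E + (-3/5 - 4/15)))**2) = sqrt(-161 + (-6 + (E - 13/15))**2) = sqrt(-161 + (-6 + (-13/15 + E))**2) = sqrt(-161 + (-103/15 + E)**2))
((y - 806237) - 654819) + B(-115, 1661) = ((-1545538 - 806237) - 654819) + sqrt(-36225 + (-103 + 15*1661)**2)/15 = (-2351775 - 654819) + sqrt(-36225 + (-103 + 24915)**2)/15 = -3006594 + sqrt(-36225 + 24812**2)/15 = -3006594 + sqrt(-36225 + 615635344)/15 = -3006594 + sqrt(615599119)/15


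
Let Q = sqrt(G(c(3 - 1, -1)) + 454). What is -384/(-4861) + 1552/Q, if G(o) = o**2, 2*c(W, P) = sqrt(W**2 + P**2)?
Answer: 384/4861 + 3104*sqrt(1821)/1821 ≈ 72.818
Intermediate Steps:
c(W, P) = sqrt(P**2 + W**2)/2 (c(W, P) = sqrt(W**2 + P**2)/2 = sqrt(P**2 + W**2)/2)
Q = sqrt(1821)/2 (Q = sqrt((sqrt((-1)**2 + (3 - 1)**2)/2)**2 + 454) = sqrt((sqrt(1 + 2**2)/2)**2 + 454) = sqrt((sqrt(1 + 4)/2)**2 + 454) = sqrt((sqrt(5)/2)**2 + 454) = sqrt(5/4 + 454) = sqrt(1821/4) = sqrt(1821)/2 ≈ 21.337)
-384/(-4861) + 1552/Q = -384/(-4861) + 1552/((sqrt(1821)/2)) = -384*(-1/4861) + 1552*(2*sqrt(1821)/1821) = 384/4861 + 3104*sqrt(1821)/1821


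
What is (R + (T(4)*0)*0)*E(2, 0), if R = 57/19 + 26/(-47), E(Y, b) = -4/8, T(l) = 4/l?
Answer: -115/94 ≈ -1.2234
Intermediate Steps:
E(Y, b) = -½ (E(Y, b) = -4*⅛ = -½)
R = 115/47 (R = 57*(1/19) + 26*(-1/47) = 3 - 26/47 = 115/47 ≈ 2.4468)
(R + (T(4)*0)*0)*E(2, 0) = (115/47 + ((4/4)*0)*0)*(-½) = (115/47 + ((4*(¼))*0)*0)*(-½) = (115/47 + (1*0)*0)*(-½) = (115/47 + 0*0)*(-½) = (115/47 + 0)*(-½) = (115/47)*(-½) = -115/94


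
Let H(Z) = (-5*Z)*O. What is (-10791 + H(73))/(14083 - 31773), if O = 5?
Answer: 6308/8845 ≈ 0.71317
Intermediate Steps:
H(Z) = -25*Z (H(Z) = -5*Z*5 = -25*Z)
(-10791 + H(73))/(14083 - 31773) = (-10791 - 25*73)/(14083 - 31773) = (-10791 - 1825)/(-17690) = -12616*(-1/17690) = 6308/8845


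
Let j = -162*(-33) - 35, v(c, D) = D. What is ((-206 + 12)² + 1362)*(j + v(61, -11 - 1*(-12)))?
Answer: 207157376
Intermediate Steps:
j = 5311 (j = 5346 - 35 = 5311)
((-206 + 12)² + 1362)*(j + v(61, -11 - 1*(-12))) = ((-206 + 12)² + 1362)*(5311 + (-11 - 1*(-12))) = ((-194)² + 1362)*(5311 + (-11 + 12)) = (37636 + 1362)*(5311 + 1) = 38998*5312 = 207157376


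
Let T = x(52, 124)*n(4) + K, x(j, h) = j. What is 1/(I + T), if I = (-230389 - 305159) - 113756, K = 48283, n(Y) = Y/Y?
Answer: -1/600969 ≈ -1.6640e-6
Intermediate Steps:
n(Y) = 1
I = -649304 (I = -535548 - 113756 = -649304)
T = 48335 (T = 52*1 + 48283 = 52 + 48283 = 48335)
1/(I + T) = 1/(-649304 + 48335) = 1/(-600969) = -1/600969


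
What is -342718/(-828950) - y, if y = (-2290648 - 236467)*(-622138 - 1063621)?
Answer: -1765707788844079016/414475 ≈ -4.2601e+12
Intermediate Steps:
y = 4260106855285 (y = -2527115*(-1685759) = 4260106855285)
-342718/(-828950) - y = -342718/(-828950) - 1*4260106855285 = -342718*(-1/828950) - 4260106855285 = 171359/414475 - 4260106855285 = -1765707788844079016/414475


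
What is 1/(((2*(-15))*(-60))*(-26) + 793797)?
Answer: 1/746997 ≈ 1.3387e-6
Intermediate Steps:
1/(((2*(-15))*(-60))*(-26) + 793797) = 1/(-30*(-60)*(-26) + 793797) = 1/(1800*(-26) + 793797) = 1/(-46800 + 793797) = 1/746997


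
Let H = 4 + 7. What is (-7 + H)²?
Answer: 16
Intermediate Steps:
H = 11
(-7 + H)² = (-7 + 11)² = 4² = 16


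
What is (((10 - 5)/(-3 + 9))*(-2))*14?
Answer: -70/3 ≈ -23.333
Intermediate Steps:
(((10 - 5)/(-3 + 9))*(-2))*14 = ((5/6)*(-2))*14 = ((5*(⅙))*(-2))*14 = ((⅚)*(-2))*14 = -5/3*14 = -70/3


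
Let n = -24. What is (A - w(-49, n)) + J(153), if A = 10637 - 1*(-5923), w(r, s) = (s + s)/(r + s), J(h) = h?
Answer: 1220001/73 ≈ 16712.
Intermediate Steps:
w(r, s) = 2*s/(r + s) (w(r, s) = (2*s)/(r + s) = 2*s/(r + s))
A = 16560 (A = 10637 + 5923 = 16560)
(A - w(-49, n)) + J(153) = (16560 - 2*(-24)/(-49 - 24)) + 153 = (16560 - 2*(-24)/(-73)) + 153 = (16560 - 2*(-24)*(-1)/73) + 153 = (16560 - 1*48/73) + 153 = (16560 - 48/73) + 153 = 1208832/73 + 153 = 1220001/73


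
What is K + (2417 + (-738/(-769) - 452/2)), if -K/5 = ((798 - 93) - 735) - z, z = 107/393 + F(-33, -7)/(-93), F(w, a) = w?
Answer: 21970556761/9368727 ≈ 2345.1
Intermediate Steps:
z = 7640/12183 (z = 107/393 - 33/(-93) = 107*(1/393) - 33*(-1/93) = 107/393 + 11/31 = 7640/12183 ≈ 0.62710)
K = 1865650/12183 (K = -5*(((798 - 93) - 735) - 1*7640/12183) = -5*((705 - 735) - 7640/12183) = -5*(-30 - 7640/12183) = -5*(-373130/12183) = 1865650/12183 ≈ 153.14)
K + (2417 + (-738/(-769) - 452/2)) = 1865650/12183 + (2417 + (-738/(-769) - 452/2)) = 1865650/12183 + (2417 + (-738*(-1/769) - 452*1/2)) = 1865650/12183 + (2417 + (738/769 - 226)) = 1865650/12183 + (2417 - 173056/769) = 1865650/12183 + 1685617/769 = 21970556761/9368727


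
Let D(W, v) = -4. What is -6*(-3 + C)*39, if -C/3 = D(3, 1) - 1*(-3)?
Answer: 0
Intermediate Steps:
C = 3 (C = -3*(-4 - 1*(-3)) = -3*(-4 + 3) = -3*(-1) = 3)
-6*(-3 + C)*39 = -6*(-3 + 3)*39 = -6*0*39 = 0*39 = 0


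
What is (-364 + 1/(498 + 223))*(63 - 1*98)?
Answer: 1312215/103 ≈ 12740.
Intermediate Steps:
(-364 + 1/(498 + 223))*(63 - 1*98) = (-364 + 1/721)*(63 - 98) = (-364 + 1/721)*(-35) = -262443/721*(-35) = 1312215/103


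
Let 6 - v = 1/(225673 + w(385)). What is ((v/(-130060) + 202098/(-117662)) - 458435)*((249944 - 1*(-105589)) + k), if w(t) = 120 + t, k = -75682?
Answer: -222027412220918892614702247/1730614506015080 ≈ -1.2829e+11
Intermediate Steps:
v = 1357067/226178 (v = 6 - 1/(225673 + (120 + 385)) = 6 - 1/(225673 + 505) = 6 - 1/226178 = 1357067/226178 ≈ 6.0000)
((v/(-130060) + 202098/(-117662)) - 458435)*((249944 - 1*(-105589)) + k) = (((1357067/226178)/(-130060) + 202098/(-117662)) - 458435)*((249944 - 1*(-105589)) - 75682) = (((1357067/226178)*(-1/130060) + 202098*(-1/117662)) - 458435)*((249944 + 105589) - 75682) = ((-1357067/29416710680 - 101049/58831) - 458435)*(355533 - 75682) = (-2972609035111997/1730614506015080 - 458435)*279851 = -793377233674058311797/1730614506015080*279851 = -222027412220918892614702247/1730614506015080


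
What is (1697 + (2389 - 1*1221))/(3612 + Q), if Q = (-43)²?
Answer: 2865/5461 ≈ 0.52463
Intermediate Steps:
Q = 1849
(1697 + (2389 - 1*1221))/(3612 + Q) = (1697 + (2389 - 1*1221))/(3612 + 1849) = (1697 + (2389 - 1221))/5461 = (1697 + 1168)*(1/5461) = 2865*(1/5461) = 2865/5461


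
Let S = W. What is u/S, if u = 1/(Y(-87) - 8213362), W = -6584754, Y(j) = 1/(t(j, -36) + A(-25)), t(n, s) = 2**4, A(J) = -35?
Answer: 1/54082968629514 ≈ 1.8490e-14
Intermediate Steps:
t(n, s) = 16
Y(j) = -1/19 (Y(j) = 1/(16 - 35) = 1/(-19) = -1/19)
S = -6584754
u = -19/156053879 (u = 1/(-1/19 - 8213362) = 1/(-156053879/19) = -19/156053879 ≈ -1.2175e-7)
u/S = -19/156053879/(-6584754) = -19/156053879*(-1/6584754) = 1/54082968629514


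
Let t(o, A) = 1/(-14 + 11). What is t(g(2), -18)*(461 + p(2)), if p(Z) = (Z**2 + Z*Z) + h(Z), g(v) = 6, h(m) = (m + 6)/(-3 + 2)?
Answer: -461/3 ≈ -153.67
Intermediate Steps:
h(m) = -6 - m (h(m) = (6 + m)/(-1) = (6 + m)*(-1) = -6 - m)
t(o, A) = -1/3 (t(o, A) = 1/(-3) = -1/3)
p(Z) = -6 - Z + 2*Z**2 (p(Z) = (Z**2 + Z*Z) + (-6 - Z) = (Z**2 + Z**2) + (-6 - Z) = 2*Z**2 + (-6 - Z) = -6 - Z + 2*Z**2)
t(g(2), -18)*(461 + p(2)) = -(461 + (-6 - 1*2 + 2*2**2))/3 = -(461 + (-6 - 2 + 2*4))/3 = -(461 + (-6 - 2 + 8))/3 = -(461 + 0)/3 = -1/3*461 = -461/3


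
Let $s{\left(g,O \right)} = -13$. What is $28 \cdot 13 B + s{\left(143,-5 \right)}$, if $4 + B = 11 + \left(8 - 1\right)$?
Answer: $5083$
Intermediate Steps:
$B = 14$ ($B = -4 + \left(11 + \left(8 - 1\right)\right) = -4 + \left(11 + 7\right) = -4 + 18 = 14$)
$28 \cdot 13 B + s{\left(143,-5 \right)} = 28 \cdot 13 \cdot 14 - 13 = 364 \cdot 14 - 13 = 5096 - 13 = 5083$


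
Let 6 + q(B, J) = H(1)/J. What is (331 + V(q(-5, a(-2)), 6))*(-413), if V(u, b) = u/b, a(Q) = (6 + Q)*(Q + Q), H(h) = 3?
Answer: -4360867/32 ≈ -1.3628e+5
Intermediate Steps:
a(Q) = 2*Q*(6 + Q) (a(Q) = (6 + Q)*(2*Q) = 2*Q*(6 + Q))
q(B, J) = -6 + 3/J
(331 + V(q(-5, a(-2)), 6))*(-413) = (331 + (-6 + 3/((2*(-2)*(6 - 2))))/6)*(-413) = (331 + (-6 + 3/((2*(-2)*4)))*(1/6))*(-413) = (331 + (-6 + 3/(-16))*(1/6))*(-413) = (331 + (-6 + 3*(-1/16))*(1/6))*(-413) = (331 + (-6 - 3/16)*(1/6))*(-413) = (331 - 99/16*1/6)*(-413) = (331 - 33/32)*(-413) = (10559/32)*(-413) = -4360867/32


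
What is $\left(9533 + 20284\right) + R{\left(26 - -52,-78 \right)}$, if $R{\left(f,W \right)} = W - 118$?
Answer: $29621$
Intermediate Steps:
$R{\left(f,W \right)} = -118 + W$
$\left(9533 + 20284\right) + R{\left(26 - -52,-78 \right)} = \left(9533 + 20284\right) - 196 = 29817 - 196 = 29621$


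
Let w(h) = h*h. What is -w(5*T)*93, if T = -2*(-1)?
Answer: -9300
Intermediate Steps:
T = 2
w(h) = h**2
-w(5*T)*93 = -(5*2)**2*93 = -10**2*93 = -100*93 = -1*9300 = -9300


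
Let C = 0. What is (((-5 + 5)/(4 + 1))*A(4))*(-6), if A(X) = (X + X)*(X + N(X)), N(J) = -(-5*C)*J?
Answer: 0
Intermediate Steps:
N(J) = 0 (N(J) = -(-5*0)*J = -0*J = -1*0 = 0)
A(X) = 2*X² (A(X) = (X + X)*(X + 0) = (2*X)*X = 2*X²)
(((-5 + 5)/(4 + 1))*A(4))*(-6) = (((-5 + 5)/(4 + 1))*(2*4²))*(-6) = ((0/5)*(2*16))*(-6) = ((0*(⅕))*32)*(-6) = (0*32)*(-6) = 0*(-6) = 0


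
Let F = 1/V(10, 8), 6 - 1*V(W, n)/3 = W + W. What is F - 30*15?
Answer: -18901/42 ≈ -450.02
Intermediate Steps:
V(W, n) = 18 - 6*W (V(W, n) = 18 - 3*(W + W) = 18 - 6*W)
F = -1/42 (F = 1/(18 - 6*10) = 1/(18 - 60) = 1/(-42) = -1/42 ≈ -0.023810)
F - 30*15 = -1/42 - 30*15 = -1/42 - 1*450 = -1/42 - 450 = -18901/42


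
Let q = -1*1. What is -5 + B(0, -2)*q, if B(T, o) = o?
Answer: -3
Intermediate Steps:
q = -1
-5 + B(0, -2)*q = -5 - 2*(-1) = -5 + 2 = -3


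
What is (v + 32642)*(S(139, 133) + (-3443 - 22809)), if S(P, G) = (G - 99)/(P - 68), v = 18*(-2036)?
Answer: 7466615148/71 ≈ 1.0516e+8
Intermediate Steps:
v = -36648
S(P, G) = (-99 + G)/(-68 + P)
(v + 32642)*(S(139, 133) + (-3443 - 22809)) = (-36648 + 32642)*((-99 + 133)/(-68 + 139) + (-3443 - 22809)) = -4006*(34/71 - 26252) = -4006*(-1863858/71) = 7466615148/71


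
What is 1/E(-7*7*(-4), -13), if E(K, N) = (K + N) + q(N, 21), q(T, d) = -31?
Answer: 1/152 ≈ 0.0065789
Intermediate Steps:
E(K, N) = -31 + K + N (E(K, N) = (K + N) - 31 = -31 + K + N)
1/E(-7*7*(-4), -13) = 1/(-31 - 7*7*(-4) - 13) = 1/(-31 - 49*(-4) - 13) = 1/(-31 + 196 - 13) = 1/152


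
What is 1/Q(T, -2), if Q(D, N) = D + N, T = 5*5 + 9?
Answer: 1/32 ≈ 0.031250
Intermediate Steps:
T = 34 (T = 25 + 9 = 34)
1/Q(T, -2) = 1/(34 - 2) = 1/32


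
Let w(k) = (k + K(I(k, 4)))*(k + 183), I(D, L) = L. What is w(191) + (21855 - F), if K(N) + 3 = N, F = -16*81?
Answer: 94959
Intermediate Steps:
F = -1296
K(N) = -3 + N
w(k) = (1 + k)*(183 + k) (w(k) = (k + (-3 + 4))*(k + 183) = (k + 1)*(183 + k) = (1 + k)*(183 + k))
w(191) + (21855 - F) = (183 + 191² + 184*191) + (21855 - 1*(-1296)) = (183 + 36481 + 35144) + (21855 + 1296) = 71808 + 23151 = 94959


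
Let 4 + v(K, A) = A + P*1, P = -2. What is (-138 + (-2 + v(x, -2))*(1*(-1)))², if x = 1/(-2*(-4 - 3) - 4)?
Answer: 16384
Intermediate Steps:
x = ⅒ (x = 1/(-2*(-7) - 4) = 1/(14 - 4) = 1/10 = ⅒ ≈ 0.10000)
v(K, A) = -6 + A (v(K, A) = -4 + (A - 2*1) = -4 + (A - 2) = -4 + (-2 + A) = -6 + A)
(-138 + (-2 + v(x, -2))*(1*(-1)))² = (-138 + (-2 + (-6 - 2))*(1*(-1)))² = (-138 + (-2 - 8)*(-1))² = (-138 - 10*(-1))² = (-138 + 10)² = (-128)² = 16384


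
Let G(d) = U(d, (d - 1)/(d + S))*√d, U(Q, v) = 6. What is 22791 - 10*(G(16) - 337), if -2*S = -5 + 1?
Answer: 25921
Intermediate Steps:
S = 2 (S = -(-5 + 1)/2 = -½*(-4) = 2)
G(d) = 6*√d
22791 - 10*(G(16) - 337) = 22791 - 10*(6*√16 - 337) = 22791 - 10*(6*4 - 337) = 22791 - 10*(24 - 337) = 22791 - 10*(-313) = 22791 + 3130 = 25921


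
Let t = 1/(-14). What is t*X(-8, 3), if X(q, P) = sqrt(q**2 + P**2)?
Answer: -sqrt(73)/14 ≈ -0.61029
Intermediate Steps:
X(q, P) = sqrt(P**2 + q**2)
t = -1/14 ≈ -0.071429
t*X(-8, 3) = -sqrt(3**2 + (-8)**2)/14 = -sqrt(9 + 64)/14 = -sqrt(73)/14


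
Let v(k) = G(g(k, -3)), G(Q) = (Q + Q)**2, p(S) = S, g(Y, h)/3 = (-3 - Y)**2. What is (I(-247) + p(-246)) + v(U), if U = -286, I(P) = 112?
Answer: 230912925022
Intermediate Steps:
g(Y, h) = 3*(-3 - Y)**2
G(Q) = 4*Q**2 (G(Q) = (2*Q)**2 = 4*Q**2)
v(k) = 36*(3 + k)**4 (v(k) = 4*(3*(3 + k)**2)**2 = 4*(9*(3 + k)**4) = 36*(3 + k)**4)
(I(-247) + p(-246)) + v(U) = (112 - 246) + 36*(3 - 286)**4 = -134 + 36*(-283)**4 = -134 + 36*6414247921 = -134 + 230912925156 = 230912925022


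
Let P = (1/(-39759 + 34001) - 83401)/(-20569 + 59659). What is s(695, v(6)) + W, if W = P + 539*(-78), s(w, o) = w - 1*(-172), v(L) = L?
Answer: -9268158281459/225080220 ≈ -41177.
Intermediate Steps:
s(w, o) = 172 + w (s(w, o) = w + 172 = 172 + w)
P = -480222959/225080220 (P = (1/(-5758) - 83401)/39090 = (-1/5758 - 83401)*(1/39090) = -480222959/5758*1/39090 = -480222959/225080220 ≈ -2.1336)
W = -9463302832199/225080220 (W = -480222959/225080220 + 539*(-78) = -480222959/225080220 - 42042 = -9463302832199/225080220 ≈ -42044.)
s(695, v(6)) + W = (172 + 695) - 9463302832199/225080220 = 867 - 9463302832199/225080220 = -9268158281459/225080220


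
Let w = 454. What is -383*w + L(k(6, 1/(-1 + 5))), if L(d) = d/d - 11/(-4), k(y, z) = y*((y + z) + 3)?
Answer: -695513/4 ≈ -1.7388e+5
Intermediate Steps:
k(y, z) = y*(3 + y + z)
L(d) = 15/4 (L(d) = 1 - 11*(-1/4) = 1 + 11/4 = 15/4)
-383*w + L(k(6, 1/(-1 + 5))) = -383*454 + 15/4 = -173882 + 15/4 = -695513/4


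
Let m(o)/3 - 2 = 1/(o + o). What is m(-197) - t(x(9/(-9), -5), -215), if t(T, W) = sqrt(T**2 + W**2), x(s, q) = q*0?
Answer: -82349/394 ≈ -209.01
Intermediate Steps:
m(o) = 6 + 3/(2*o) (m(o) = 6 + 3/(o + o) = 6 + 3/((2*o)) = 6 + 3*(1/(2*o)) = 6 + 3/(2*o))
x(s, q) = 0
m(-197) - t(x(9/(-9), -5), -215) = (6 + (3/2)/(-197)) - sqrt(0**2 + (-215)**2) = (6 + (3/2)*(-1/197)) - sqrt(0 + 46225) = (6 - 3/394) - sqrt(46225) = 2361/394 - 1*215 = 2361/394 - 215 = -82349/394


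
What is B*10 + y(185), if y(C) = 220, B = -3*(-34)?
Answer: 1240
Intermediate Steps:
B = 102
B*10 + y(185) = 102*10 + 220 = 1020 + 220 = 1240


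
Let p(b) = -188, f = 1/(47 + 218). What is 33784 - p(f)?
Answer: 33972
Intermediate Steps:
f = 1/265 ≈ 0.0037736
33784 - p(f) = 33784 - 1*(-188) = 33784 + 188 = 33972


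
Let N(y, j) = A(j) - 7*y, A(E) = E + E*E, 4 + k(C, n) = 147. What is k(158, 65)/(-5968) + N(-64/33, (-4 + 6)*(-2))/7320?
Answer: -3688261/180203760 ≈ -0.020467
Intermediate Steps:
k(C, n) = 143 (k(C, n) = -4 + 147 = 143)
A(E) = E + E²
N(y, j) = -7*y + j*(1 + j) (N(y, j) = j*(1 + j) - 7*y = -7*y + j*(1 + j))
k(158, 65)/(-5968) + N(-64/33, (-4 + 6)*(-2))/7320 = 143/(-5968) + (-(-448)/33 + ((-4 + 6)*(-2))*(1 + (-4 + 6)*(-2)))/7320 = 143*(-1/5968) + (-(-448)/33 + (2*(-2))*(1 + 2*(-2)))*(1/7320) = -143/5968 + (-7*(-64/33) - 4*(1 - 4))*(1/7320) = -143/5968 + (448/33 - 4*(-3))*(1/7320) = -143/5968 + (448/33 + 12)*(1/7320) = -143/5968 + (844/33)*(1/7320) = -143/5968 + 211/60390 = -3688261/180203760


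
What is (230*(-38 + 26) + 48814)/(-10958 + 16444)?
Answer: 23027/2743 ≈ 8.3948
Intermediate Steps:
(230*(-38 + 26) + 48814)/(-10958 + 16444) = (230*(-12) + 48814)/5486 = (-2760 + 48814)*(1/5486) = 46054*(1/5486) = 23027/2743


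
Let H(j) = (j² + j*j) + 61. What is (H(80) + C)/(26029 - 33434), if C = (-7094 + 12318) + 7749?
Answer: -25834/7405 ≈ -3.4887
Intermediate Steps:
C = 12973 (C = 5224 + 7749 = 12973)
H(j) = 61 + 2*j² (H(j) = (j² + j²) + 61 = 2*j² + 61 = 61 + 2*j²)
(H(80) + C)/(26029 - 33434) = ((61 + 2*80²) + 12973)/(26029 - 33434) = ((61 + 2*6400) + 12973)/(-7405) = ((61 + 12800) + 12973)*(-1/7405) = (12861 + 12973)*(-1/7405) = 25834*(-1/7405) = -25834/7405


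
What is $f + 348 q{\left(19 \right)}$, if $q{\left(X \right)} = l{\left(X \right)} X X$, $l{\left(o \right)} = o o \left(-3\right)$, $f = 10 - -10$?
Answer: $-136055104$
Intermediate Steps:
$f = 20$ ($f = 10 + 10 = 20$)
$l{\left(o \right)} = - 3 o^{2}$ ($l{\left(o \right)} = o^{2} \left(-3\right) = - 3 o^{2}$)
$q{\left(X \right)} = - 3 X^{4}$ ($q{\left(X \right)} = - 3 X^{2} X X = - 3 X^{3} X = - 3 X^{4}$)
$f + 348 q{\left(19 \right)} = 20 + 348 \left(- 3 \cdot 19^{4}\right) = 20 + 348 \left(\left(-3\right) 130321\right) = 20 + 348 \left(-390963\right) = 20 - 136055124 = -136055104$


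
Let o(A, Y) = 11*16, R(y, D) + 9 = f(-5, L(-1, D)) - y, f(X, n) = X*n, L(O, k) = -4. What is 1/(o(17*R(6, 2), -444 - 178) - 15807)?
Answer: -1/15631 ≈ -6.3975e-5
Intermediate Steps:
R(y, D) = 11 - y (R(y, D) = -9 + (-5*(-4) - y) = -9 + (20 - y) = 11 - y)
o(A, Y) = 176
1/(o(17*R(6, 2), -444 - 178) - 15807) = 1/(176 - 15807) = 1/(-15631) = -1/15631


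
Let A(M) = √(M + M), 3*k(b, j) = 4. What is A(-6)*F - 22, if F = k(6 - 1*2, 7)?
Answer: -22 + 8*I*√3/3 ≈ -22.0 + 4.6188*I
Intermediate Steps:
k(b, j) = 4/3 (k(b, j) = (⅓)*4 = 4/3)
F = 4/3 ≈ 1.3333
A(M) = √2*√M (A(M) = √(2*M) = √2*√M)
A(-6)*F - 22 = (√2*√(-6))*(4/3) - 22 = (√2*(I*√6))*(4/3) - 22 = (2*I*√3)*(4/3) - 22 = 8*I*√3/3 - 22 = -22 + 8*I*√3/3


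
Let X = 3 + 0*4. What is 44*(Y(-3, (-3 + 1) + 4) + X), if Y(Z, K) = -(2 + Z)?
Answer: 176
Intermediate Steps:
Y(Z, K) = -2 - Z
X = 3 (X = 3 + 0 = 3)
44*(Y(-3, (-3 + 1) + 4) + X) = 44*((-2 - 1*(-3)) + 3) = 44*((-2 + 3) + 3) = 44*(1 + 3) = 44*4 = 176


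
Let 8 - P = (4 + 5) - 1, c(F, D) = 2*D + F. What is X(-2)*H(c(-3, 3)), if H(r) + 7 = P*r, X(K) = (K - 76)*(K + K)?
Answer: -2184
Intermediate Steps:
c(F, D) = F + 2*D
X(K) = 2*K*(-76 + K) (X(K) = (-76 + K)*(2*K) = 2*K*(-76 + K))
P = 0 (P = 8 - ((4 + 5) - 1) = 8 - (9 - 1) = 8 - 1*8 = 8 - 8 = 0)
H(r) = -7 (H(r) = -7 + 0*r = -7 + 0 = -7)
X(-2)*H(c(-3, 3)) = (2*(-2)*(-76 - 2))*(-7) = (2*(-2)*(-78))*(-7) = 312*(-7) = -2184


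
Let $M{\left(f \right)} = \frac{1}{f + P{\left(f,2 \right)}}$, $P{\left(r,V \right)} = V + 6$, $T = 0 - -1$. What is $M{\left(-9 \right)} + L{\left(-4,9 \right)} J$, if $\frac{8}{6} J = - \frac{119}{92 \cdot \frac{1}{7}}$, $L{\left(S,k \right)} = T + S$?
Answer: $\frac{7129}{368} \approx 19.372$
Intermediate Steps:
$T = 1$ ($T = 0 + 1 = 1$)
$P{\left(r,V \right)} = 6 + V$
$L{\left(S,k \right)} = 1 + S$
$M{\left(f \right)} = \frac{1}{8 + f}$ ($M{\left(f \right)} = \frac{1}{f + \left(6 + 2\right)} = \frac{1}{f + 8} = \frac{1}{8 + f}$)
$J = - \frac{2499}{368}$ ($J = \frac{3 \left(- \frac{119}{92 \cdot \frac{1}{7}}\right)}{4} = \frac{3 \left(- \frac{119}{\frac{92}{7}}\right)}{4} = \frac{3 \left(\left(-119\right) \frac{7}{92}\right)}{4} = \frac{3}{4} \left(- \frac{833}{92}\right) = - \frac{2499}{368} \approx -6.7908$)
$M{\left(-9 \right)} + L{\left(-4,9 \right)} J = \frac{1}{8 - 9} + \left(1 - 4\right) \left(- \frac{2499}{368}\right) = \frac{1}{-1} - - \frac{7497}{368} = -1 + \frac{7497}{368} = \frac{7129}{368}$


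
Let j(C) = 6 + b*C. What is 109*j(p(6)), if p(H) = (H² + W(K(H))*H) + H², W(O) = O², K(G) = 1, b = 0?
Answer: 654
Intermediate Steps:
p(H) = H + 2*H² (p(H) = (H² + 1²*H) + H² = (H² + 1*H) + H² = (H² + H) + H² = (H + H²) + H² = H + 2*H²)
j(C) = 6 (j(C) = 6 + 0*C = 6 + 0 = 6)
109*j(p(6)) = 109*6 = 654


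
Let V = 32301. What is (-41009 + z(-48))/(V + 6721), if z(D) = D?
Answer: -41057/39022 ≈ -1.0522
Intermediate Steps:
(-41009 + z(-48))/(V + 6721) = (-41009 - 48)/(32301 + 6721) = -41057/39022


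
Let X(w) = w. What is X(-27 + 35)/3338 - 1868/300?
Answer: -779123/125175 ≈ -6.2243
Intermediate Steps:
X(-27 + 35)/3338 - 1868/300 = (-27 + 35)/3338 - 1868/300 = 8*(1/3338) - 1868*1/300 = 4/1669 - 467/75 = -779123/125175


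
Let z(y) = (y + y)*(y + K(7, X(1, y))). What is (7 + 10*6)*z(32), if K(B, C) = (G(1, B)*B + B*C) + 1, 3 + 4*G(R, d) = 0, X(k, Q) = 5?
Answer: 269072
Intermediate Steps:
G(R, d) = -¾ (G(R, d) = -¾ + (¼)*0 = -¾ + 0 = -¾)
K(B, C) = 1 - 3*B/4 + B*C (K(B, C) = (-3*B/4 + B*C) + 1 = 1 - 3*B/4 + B*C)
z(y) = 2*y*(123/4 + y) (z(y) = (y + y)*(y + (1 - ¾*7 + 7*5)) = (2*y)*(y + (1 - 21/4 + 35)) = (2*y)*(y + 123/4) = (2*y)*(123/4 + y) = 2*y*(123/4 + y))
(7 + 10*6)*z(32) = (7 + 10*6)*((½)*32*(123 + 4*32)) = (7 + 60)*((½)*32*(123 + 128)) = 67*((½)*32*251) = 67*4016 = 269072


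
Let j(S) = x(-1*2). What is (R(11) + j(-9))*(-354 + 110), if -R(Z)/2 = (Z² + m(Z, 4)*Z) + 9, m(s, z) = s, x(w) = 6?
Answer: 121024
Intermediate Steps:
j(S) = 6
R(Z) = -18 - 4*Z² (R(Z) = -2*((Z² + Z*Z) + 9) = -2*((Z² + Z²) + 9) = -2*(2*Z² + 9) = -2*(9 + 2*Z²) = -18 - 4*Z²)
(R(11) + j(-9))*(-354 + 110) = ((-18 - 4*11²) + 6)*(-354 + 110) = ((-18 - 4*121) + 6)*(-244) = ((-18 - 484) + 6)*(-244) = (-502 + 6)*(-244) = -496*(-244) = 121024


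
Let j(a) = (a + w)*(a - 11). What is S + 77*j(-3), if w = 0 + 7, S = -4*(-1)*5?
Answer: -4292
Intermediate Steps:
S = 20 (S = 4*5 = 20)
w = 7
j(a) = (-11 + a)*(7 + a) (j(a) = (a + 7)*(a - 11) = (7 + a)*(-11 + a) = (-11 + a)*(7 + a))
S + 77*j(-3) = 20 + 77*(-77 + (-3)**2 - 4*(-3)) = 20 + 77*(-77 + 9 + 12) = 20 + 77*(-56) = 20 - 4312 = -4292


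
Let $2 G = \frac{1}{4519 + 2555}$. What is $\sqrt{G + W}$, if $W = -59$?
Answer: $\frac{i \sqrt{328049283}}{2358} \approx 7.6811 i$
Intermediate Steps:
$G = \frac{1}{14148}$ ($G = \frac{1}{2 \left(4519 + 2555\right)} = \frac{1}{2 \cdot 7074} = \frac{1}{2} \cdot \frac{1}{7074} = \frac{1}{14148} \approx 7.0681 \cdot 10^{-5}$)
$\sqrt{G + W} = \sqrt{\frac{1}{14148} - 59} = \sqrt{- \frac{834731}{14148}} = \frac{i \sqrt{328049283}}{2358}$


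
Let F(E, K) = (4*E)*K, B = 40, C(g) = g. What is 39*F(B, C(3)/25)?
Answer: 3744/5 ≈ 748.80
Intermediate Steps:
F(E, K) = 4*E*K
39*F(B, C(3)/25) = 39*(4*40*(3/25)) = 39*(96/5) = 3744/5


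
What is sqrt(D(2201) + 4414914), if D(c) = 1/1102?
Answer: sqrt(5361489222358)/1102 ≈ 2101.2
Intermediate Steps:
D(c) = 1/1102
sqrt(D(2201) + 4414914) = sqrt(1/1102 + 4414914) = sqrt(4865235229/1102) = sqrt(5361489222358)/1102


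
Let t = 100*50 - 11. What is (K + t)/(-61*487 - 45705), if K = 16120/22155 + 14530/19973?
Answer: -441657086389/6673989374556 ≈ -0.066176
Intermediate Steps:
K = 128775382/88500363 (K = 16120*(1/22155) + 14530*(1/19973) = 3224/4431 + 14530/19973 = 128775382/88500363 ≈ 1.4551)
t = 4989 (t = 5000 - 11 = 4989)
(K + t)/(-61*487 - 45705) = (128775382/88500363 + 4989)/(-61*487 - 45705) = 441657086389/(88500363*(-29707 - 45705)) = (441657086389/88500363)/(-75412) = (441657086389/88500363)*(-1/75412) = -441657086389/6673989374556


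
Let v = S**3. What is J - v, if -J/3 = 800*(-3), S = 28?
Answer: -14752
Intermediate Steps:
v = 21952 (v = 28**3 = 21952)
J = 7200 (J = -2400*(-3) = -3*(-2400) = 7200)
J - v = 7200 - 1*21952 = 7200 - 21952 = -14752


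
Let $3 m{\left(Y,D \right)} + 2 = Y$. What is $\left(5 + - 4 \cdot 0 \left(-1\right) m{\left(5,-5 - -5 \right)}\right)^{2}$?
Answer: $25$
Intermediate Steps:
$m{\left(Y,D \right)} = - \frac{2}{3} + \frac{Y}{3}$
$\left(5 + - 4 \cdot 0 \left(-1\right) m{\left(5,-5 - -5 \right)}\right)^{2} = \left(5 + - 4 \cdot 0 \left(-1\right) \left(- \frac{2}{3} + \frac{1}{3} \cdot 5\right)\right)^{2} = \left(5 + \left(-4\right) 0 \left(- \frac{2}{3} + \frac{5}{3}\right)\right)^{2} = \left(5 + 0 \cdot 1\right)^{2} = \left(5 + 0\right)^{2} = 5^{2} = 25$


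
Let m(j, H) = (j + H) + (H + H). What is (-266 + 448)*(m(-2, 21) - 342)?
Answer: -51142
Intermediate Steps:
m(j, H) = j + 3*H (m(j, H) = (H + j) + 2*H = j + 3*H)
(-266 + 448)*(m(-2, 21) - 342) = (-266 + 448)*((-2 + 3*21) - 342) = 182*((-2 + 63) - 342) = 182*(61 - 342) = 182*(-281) = -51142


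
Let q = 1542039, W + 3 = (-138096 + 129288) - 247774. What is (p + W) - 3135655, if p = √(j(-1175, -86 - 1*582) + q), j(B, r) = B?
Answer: -3392240 + 16*√6019 ≈ -3.3910e+6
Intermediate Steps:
W = -256585 (W = -3 + ((-138096 + 129288) - 247774) = -3 + (-8808 - 247774) = -3 - 256582 = -256585)
p = 16*√6019 (p = √(-1175 + 1542039) = √1540864 = 16*√6019 ≈ 1241.3)
(p + W) - 3135655 = (16*√6019 - 256585) - 3135655 = (-256585 + 16*√6019) - 3135655 = -3392240 + 16*√6019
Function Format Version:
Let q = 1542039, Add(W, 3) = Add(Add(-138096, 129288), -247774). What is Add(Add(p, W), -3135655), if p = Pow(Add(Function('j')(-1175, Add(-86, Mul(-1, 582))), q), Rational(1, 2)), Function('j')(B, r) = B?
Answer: Add(-3392240, Mul(16, Pow(6019, Rational(1, 2)))) ≈ -3.3910e+6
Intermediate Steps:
W = -256585 (W = Add(-3, Add(Add(-138096, 129288), -247774)) = Add(-3, Add(-8808, -247774)) = Add(-3, -256582) = -256585)
p = Mul(16, Pow(6019, Rational(1, 2))) (p = Pow(Add(-1175, 1542039), Rational(1, 2)) = Pow(1540864, Rational(1, 2)) = Mul(16, Pow(6019, Rational(1, 2))) ≈ 1241.3)
Add(Add(p, W), -3135655) = Add(Add(Mul(16, Pow(6019, Rational(1, 2))), -256585), -3135655) = Add(Add(-256585, Mul(16, Pow(6019, Rational(1, 2)))), -3135655) = Add(-3392240, Mul(16, Pow(6019, Rational(1, 2))))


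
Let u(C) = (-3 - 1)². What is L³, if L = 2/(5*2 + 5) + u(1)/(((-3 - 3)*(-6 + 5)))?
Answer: 2744/125 ≈ 21.952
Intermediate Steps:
u(C) = 16 (u(C) = (-4)² = 16)
L = 14/5 (L = 2/(5*2 + 5) + 16/(((-3 - 3)*(-6 + 5))) = 2/(10 + 5) + 16/((-6*(-1))) = 2/15 + 16/6 = 2*(1/15) + 16*(⅙) = 2/15 + 8/3 = 14/5 ≈ 2.8000)
L³ = (14/5)³ = 2744/125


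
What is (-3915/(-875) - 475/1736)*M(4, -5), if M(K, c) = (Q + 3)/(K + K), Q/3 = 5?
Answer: 1640781/173600 ≈ 9.4515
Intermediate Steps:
Q = 15 (Q = 3*5 = 15)
M(K, c) = 9/K (M(K, c) = (15 + 3)/(K + K) = 18/((2*K)) = 18*(1/(2*K)) = 9/K)
(-3915/(-875) - 475/1736)*M(4, -5) = (-3915/(-875) - 475/1736)*(9/4) = (-3915*(-1/875) - 475*1/1736)*(9*(1/4)) = (783/175 - 475/1736)*(9/4) = (182309/43400)*(9/4) = 1640781/173600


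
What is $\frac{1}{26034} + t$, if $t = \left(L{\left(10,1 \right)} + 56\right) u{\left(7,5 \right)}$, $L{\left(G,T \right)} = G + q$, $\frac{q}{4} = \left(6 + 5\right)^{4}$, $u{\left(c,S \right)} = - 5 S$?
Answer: $- \frac{38159335499}{26034} \approx -1.4658 \cdot 10^{6}$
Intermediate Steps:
$q = 58564$ ($q = 4 \left(6 + 5\right)^{4} = 4 \cdot 11^{4} = 4 \cdot 14641 = 58564$)
$L{\left(G,T \right)} = 58564 + G$ ($L{\left(G,T \right)} = G + 58564 = 58564 + G$)
$t = -1465750$ ($t = \left(\left(58564 + 10\right) + 56\right) \left(\left(-5\right) 5\right) = \left(58574 + 56\right) \left(-25\right) = 58630 \left(-25\right) = -1465750$)
$\frac{1}{26034} + t = \frac{1}{26034} - 1465750 = - \frac{38159335499}{26034}$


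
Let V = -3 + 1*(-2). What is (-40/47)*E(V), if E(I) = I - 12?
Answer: 680/47 ≈ 14.468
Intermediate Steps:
V = -5 (V = -3 - 2 = -5)
E(I) = -12 + I
(-40/47)*E(V) = (-40/47)*(-12 - 5) = -40*1/47*(-17) = -40/47*(-17) = 680/47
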